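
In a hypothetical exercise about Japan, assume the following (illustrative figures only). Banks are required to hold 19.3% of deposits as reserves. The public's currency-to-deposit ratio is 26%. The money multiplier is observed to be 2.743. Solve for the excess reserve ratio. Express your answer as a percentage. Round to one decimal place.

Using m = 2.743. Since m = (1 + c)/(c + rr + e), the denominator satisfies c + rr + e = (1 + c)/m = (1 + 0.26) / 2.743 ≈ 0.459351.
With c = 0.26 and rr = 0.193, the excess reserve ratio is 0.459351 − 0.26 − 0.193 = 0.006351.

0.6%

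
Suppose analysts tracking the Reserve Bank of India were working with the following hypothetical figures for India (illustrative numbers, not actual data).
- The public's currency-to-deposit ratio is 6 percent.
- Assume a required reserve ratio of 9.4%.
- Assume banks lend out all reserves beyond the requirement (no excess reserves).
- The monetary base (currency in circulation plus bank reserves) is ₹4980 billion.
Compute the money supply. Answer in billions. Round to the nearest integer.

The money multiplier is m = (1 + c) / (rr + c) = (1 + 0.06) / (0.094 + 0.06) ≈ 6.88312.
So M = m × MB = 6.88312 × 4980 = 34277.9376 billion.

₹34278 billion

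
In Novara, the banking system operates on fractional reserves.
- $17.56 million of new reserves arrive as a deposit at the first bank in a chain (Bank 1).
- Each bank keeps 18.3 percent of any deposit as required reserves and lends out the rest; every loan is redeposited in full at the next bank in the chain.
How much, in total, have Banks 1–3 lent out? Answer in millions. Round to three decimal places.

$35.644 million

Bank i lends (1 − rr)^i of the original deposit: Bank 1 lends 17.56·0.8170 ≈ 14.3465, Bank 2 lends 17.56·0.8170² ≈ 11.7211, and so on.
Summing a geometric series: total = 17.56·[0.8170·(1 − 0.8170^3) / (1 − 0.8170)] ≈ 35.6438 million.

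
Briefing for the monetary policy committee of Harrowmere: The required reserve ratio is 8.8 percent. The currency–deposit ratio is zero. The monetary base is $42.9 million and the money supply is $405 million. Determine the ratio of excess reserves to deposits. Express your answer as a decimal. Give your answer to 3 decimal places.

Using m = M/MB = 405/42.9 ≈ 9.440559. Since m = (1 + c)/(c + rr + e), the denominator satisfies c + rr + e = (1 + c)/m = (1 + 0) / 9.440559 ≈ 0.105926.
With c = 0 and rr = 0.088, the ratio of excess reserves to deposits is 0.105926 − 0 − 0.088 = 0.017926.

0.018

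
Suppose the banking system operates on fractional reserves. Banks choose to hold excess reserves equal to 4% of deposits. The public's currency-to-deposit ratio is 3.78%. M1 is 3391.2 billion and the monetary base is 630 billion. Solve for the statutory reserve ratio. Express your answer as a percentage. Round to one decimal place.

Using m = M/MB = 3391.2/630 ≈ 5.382857. Since m = (1 + c)/(c + rr + e), the denominator satisfies c + rr + e = (1 + c)/m = (1 + 0.0378) / 5.382857 ≈ 0.192797.
With c = 0.0378 and e = 0.04, the statutory reserve ratio is 0.192797 − 0.0378 − 0.04 = 0.114997.

11.5%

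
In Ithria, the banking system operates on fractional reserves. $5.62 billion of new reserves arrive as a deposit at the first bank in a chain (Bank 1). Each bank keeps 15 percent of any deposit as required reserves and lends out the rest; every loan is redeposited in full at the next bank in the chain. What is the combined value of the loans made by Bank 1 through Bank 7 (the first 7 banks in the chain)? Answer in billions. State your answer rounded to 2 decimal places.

$21.64 billion

Bank i lends (1 − rr)^i of the original deposit: Bank 1 lends 5.62·0.8500 = 4.7770, Bank 2 lends 5.62·0.8500² ≈ 4.0605, and so on.
Summing a geometric series: total = 5.62·[0.8500·(1 − 0.8500^7) / (1 − 0.8500)] ≈ 21.6374 billion.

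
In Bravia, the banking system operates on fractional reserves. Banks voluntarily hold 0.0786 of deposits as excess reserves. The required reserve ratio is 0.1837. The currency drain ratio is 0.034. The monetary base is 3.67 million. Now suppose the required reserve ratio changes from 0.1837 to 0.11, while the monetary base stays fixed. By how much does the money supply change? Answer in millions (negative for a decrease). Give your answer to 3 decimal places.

Initially m₁ = (1 + 0.034) / (0.1837 + 0.0786 + 0.034) ≈ 3.48971, so M₁ = 3.48971 × 3.67 ≈ 12.8072 million.
After the change m₂ = (1 + 0.034) / (0.11 + 0.0786 + 0.034) ≈ 4.64510, so M₂ = 4.64510 × 3.67 ≈ 17.0475 million.
ΔM = M₂ − M₁ = 17.0475 − 12.8072 = 4.2403 million.

4.240 million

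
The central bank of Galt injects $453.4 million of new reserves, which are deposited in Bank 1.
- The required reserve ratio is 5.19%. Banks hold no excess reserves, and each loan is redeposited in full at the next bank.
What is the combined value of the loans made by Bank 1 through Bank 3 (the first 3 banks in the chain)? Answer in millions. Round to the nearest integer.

Bank i lends (1 − rr)^i of the original deposit: Bank 1 lends 453.4·0.9481 ≈ 429.8685, Bank 2 lends 453.4·0.9481² ≈ 407.5584, and so on.
Summing a geometric series: total = 453.4·[0.9481·(1 − 0.9481^3) / (1 − 0.9481)] ≈ 1223.8330 million.

$1224 million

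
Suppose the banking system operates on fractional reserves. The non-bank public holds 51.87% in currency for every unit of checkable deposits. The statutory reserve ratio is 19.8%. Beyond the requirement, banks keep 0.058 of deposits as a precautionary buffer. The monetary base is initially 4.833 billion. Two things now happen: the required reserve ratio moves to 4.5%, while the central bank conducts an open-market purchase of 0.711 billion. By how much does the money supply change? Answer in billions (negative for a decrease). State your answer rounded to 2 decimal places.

Before: m₁ = (1 + 0.5187) / (0.198 + 0.058 + 0.5187) ≈ 1.9604, MB₁ = 4.833, so M₁ = 1.9604 × 4.833 ≈ 9.4746 billion.
After: m₂ = (1 + 0.5187) / (0.045 + 0.058 + 0.5187) ≈ 2.4428, MB₂ = 4.833 + 0.711 = 5.544, so M₂ = 2.4428 × 5.544 ≈ 13.5429 billion.
ΔM = M₂ − M₁ = 13.5429 − 9.4746 = 4.0683 billion.

4.07 billion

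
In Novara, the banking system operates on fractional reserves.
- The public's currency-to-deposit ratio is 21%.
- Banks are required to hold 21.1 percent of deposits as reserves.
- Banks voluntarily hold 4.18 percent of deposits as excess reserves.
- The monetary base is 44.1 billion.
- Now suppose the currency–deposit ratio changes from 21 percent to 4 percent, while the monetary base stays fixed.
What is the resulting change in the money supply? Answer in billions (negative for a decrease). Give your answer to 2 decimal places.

41.34 billion

Initially m₁ = (1 + 0.21) / (0.211 + 0.0418 + 0.21) ≈ 2.61452, so M₁ = 2.61452 × 44.1 ≈ 115.3003 billion.
After the change m₂ = (1 + 0.04) / (0.211 + 0.0418 + 0.04) ≈ 3.55191, so M₂ = 3.55191 × 44.1 ≈ 156.6392 billion.
ΔM = M₂ − M₁ = 156.6392 − 115.3003 = 41.3389 billion.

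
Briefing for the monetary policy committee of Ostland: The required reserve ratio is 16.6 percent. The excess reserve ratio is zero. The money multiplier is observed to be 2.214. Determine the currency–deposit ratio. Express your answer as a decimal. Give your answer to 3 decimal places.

Using m = 2.214. From m = (1 + c)/(c + rr + e), rearranging gives 1 + c = m·(c + rr + e), so c·(1 − m) = m·(rr + e) − 1.
Hence c = [m·(rr + e) − 1]/(1 − m) = [2.214 × (0.166 + 0) − 1] / (1 − 2.214) ≈ 0.520985.

0.521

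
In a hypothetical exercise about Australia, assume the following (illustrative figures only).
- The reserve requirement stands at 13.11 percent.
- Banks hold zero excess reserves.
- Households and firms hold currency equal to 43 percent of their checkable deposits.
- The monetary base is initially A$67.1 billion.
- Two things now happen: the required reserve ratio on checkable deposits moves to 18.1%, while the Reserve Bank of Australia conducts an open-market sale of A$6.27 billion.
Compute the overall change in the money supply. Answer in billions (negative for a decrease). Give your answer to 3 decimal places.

-28.641 billion

Before: m₁ = (1 + 0.43) / (0.1311 + 0.43) ≈ 2.548565, MB₁ = 67.1, so M₁ = 2.548565 × 67.1 ≈ 171.0087 billion.
After: m₂ = (1 + 0.43) / (0.181 + 0.43) ≈ 2.340426, MB₂ = 67.1 − 6.27 = 60.83, so M₂ = 2.340426 × 60.83 ≈ 142.3681 billion.
ΔM = M₂ − M₁ = 142.3681 − 171.0087 = -28.6406 billion.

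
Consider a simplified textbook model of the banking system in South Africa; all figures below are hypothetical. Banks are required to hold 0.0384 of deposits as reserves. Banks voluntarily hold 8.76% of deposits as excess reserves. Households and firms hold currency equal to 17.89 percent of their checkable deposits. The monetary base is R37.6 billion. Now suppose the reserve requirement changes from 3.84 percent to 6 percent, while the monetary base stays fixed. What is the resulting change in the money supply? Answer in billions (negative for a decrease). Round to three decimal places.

-9.618 billion

Initially m₁ = (1 + 0.1789) / (0.0384 + 0.0876 + 0.1789) ≈ 3.866514, so M₁ = 3.866514 × 37.6 ≈ 145.3809 billion.
After the change m₂ = (1 + 0.1789) / (0.06 + 0.0876 + 0.1789) ≈ 3.610720, so M₂ = 3.610720 × 37.6 ≈ 135.7631 billion.
ΔM = M₂ − M₁ = 135.7631 − 145.3809 = -9.6178 billion.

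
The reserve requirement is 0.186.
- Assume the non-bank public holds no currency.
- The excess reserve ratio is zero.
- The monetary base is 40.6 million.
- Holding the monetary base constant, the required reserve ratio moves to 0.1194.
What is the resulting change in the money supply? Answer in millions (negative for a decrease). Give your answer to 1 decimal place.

121.8 million

Initially m₁ = 1 / (0.186) ≈ 5.3763, so M₁ = 5.3763 × 40.6 ≈ 218.2778 million.
After the change m₂ = 1 / (0.1194) ≈ 8.3752, so M₂ = 8.3752 × 40.6 ≈ 340.0331 million.
ΔM = M₂ − M₁ = 340.0331 − 218.2778 = 121.7553 million.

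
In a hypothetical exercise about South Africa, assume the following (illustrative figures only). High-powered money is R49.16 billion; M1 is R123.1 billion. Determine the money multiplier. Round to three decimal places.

2.504

The money multiplier is m = M / MB = 123.1 / 49.16 ≈ 2.50407.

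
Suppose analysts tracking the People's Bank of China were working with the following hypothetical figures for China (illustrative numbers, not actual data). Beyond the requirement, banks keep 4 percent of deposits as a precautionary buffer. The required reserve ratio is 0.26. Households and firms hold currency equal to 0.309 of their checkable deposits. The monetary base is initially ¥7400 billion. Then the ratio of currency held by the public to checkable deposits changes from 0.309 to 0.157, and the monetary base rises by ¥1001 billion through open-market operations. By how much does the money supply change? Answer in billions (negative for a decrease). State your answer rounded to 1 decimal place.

¥5363.3 billion

Before: m₁ = (1 + 0.309) / (0.26 + 0.04 + 0.309) ≈ 2.149425, MB₁ = 7400, so M₁ = 2.149425 × 7400 = 15905.745 billion.
After: m₂ = (1 + 0.157) / (0.26 + 0.04 + 0.157) ≈ 2.531729, MB₂ = 7400 + 1001 = 8401, so M₂ = 2.531729 × 8401 ≈ 21269.0553 billion.
ΔM = M₂ − M₁ = 21269.0553 − 15905.745 = 5363.3103 billion.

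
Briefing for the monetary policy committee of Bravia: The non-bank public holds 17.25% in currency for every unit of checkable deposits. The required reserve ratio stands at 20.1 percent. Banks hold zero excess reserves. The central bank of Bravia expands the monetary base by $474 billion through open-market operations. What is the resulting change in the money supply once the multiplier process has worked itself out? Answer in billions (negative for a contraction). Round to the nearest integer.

The money multiplier is m = (1 + c) / (rr + c) = (1 + 0.1725) / (0.201 + 0.1725) ≈ 3.1392.
The purchase adds 474 billion of base, so ΔM = m × ΔMB = 3.1392 × (+474) = 1487.9808 billion.

$1488 billion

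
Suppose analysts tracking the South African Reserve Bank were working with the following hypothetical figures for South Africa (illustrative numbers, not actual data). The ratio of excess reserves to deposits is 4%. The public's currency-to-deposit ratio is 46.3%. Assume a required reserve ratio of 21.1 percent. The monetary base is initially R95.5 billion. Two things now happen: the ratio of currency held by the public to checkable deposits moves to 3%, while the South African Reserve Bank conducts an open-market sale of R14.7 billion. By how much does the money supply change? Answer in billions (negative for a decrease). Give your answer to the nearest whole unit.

Before: m₁ = (1 + 0.463) / (0.211 + 0.04 + 0.463) ≈ 2.0490, MB₁ = 95.5, so M₁ = 2.0490 × 95.5 = 195.6795 billion.
After: m₂ = (1 + 0.03) / (0.211 + 0.04 + 0.03) ≈ 3.6655, MB₂ = 95.5 − 14.7 = 80.8, so M₂ = 3.6655 × 80.8 = 296.1724 billion.
ΔM = M₂ − M₁ = 296.1724 − 195.6795 = 100.4929 billion.

R100 billion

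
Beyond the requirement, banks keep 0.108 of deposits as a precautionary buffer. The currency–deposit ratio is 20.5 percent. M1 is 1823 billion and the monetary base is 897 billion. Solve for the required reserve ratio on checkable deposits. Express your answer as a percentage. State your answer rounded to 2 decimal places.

Using m = M/MB = 1823/897 ≈ 2.032330. Since m = (1 + c)/(c + rr + e), the denominator satisfies c + rr + e = (1 + c)/m = (1 + 0.205) / 2.032330 ≈ 0.592916.
With c = 0.205 and e = 0.108, the required reserve ratio on checkable deposits is 0.592916 − 0.205 − 0.108 = 0.279916.

27.99%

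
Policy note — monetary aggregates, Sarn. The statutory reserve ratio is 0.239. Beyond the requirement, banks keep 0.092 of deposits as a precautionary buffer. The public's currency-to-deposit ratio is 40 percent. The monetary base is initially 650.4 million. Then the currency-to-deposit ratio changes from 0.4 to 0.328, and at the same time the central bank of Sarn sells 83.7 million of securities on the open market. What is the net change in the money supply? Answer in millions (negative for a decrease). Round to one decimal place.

-103.6 million

Before: m₁ = (1 + 0.4) / (0.239 + 0.092 + 0.4) ≈ 1.91518, MB₁ = 650.4, so M₁ = 1.91518 × 650.4 ≈ 1245.6331 million.
After: m₂ = (1 + 0.328) / (0.239 + 0.092 + 0.328) ≈ 2.01517, MB₂ = 650.4 − 83.7 = 566.7, so M₂ = 2.01517 × 566.7 ≈ 1141.9968 million.
ΔM = M₂ − M₁ = 1141.9968 − 1245.6331 = -103.6363 million.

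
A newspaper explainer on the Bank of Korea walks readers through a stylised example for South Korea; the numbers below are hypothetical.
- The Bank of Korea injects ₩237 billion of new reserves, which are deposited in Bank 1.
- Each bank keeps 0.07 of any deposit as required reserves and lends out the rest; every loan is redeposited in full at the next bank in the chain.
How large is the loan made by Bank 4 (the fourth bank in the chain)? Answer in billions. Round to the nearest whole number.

Each bank lends a fraction (1 − rr) = 0.9300 of the deposit it receives, so Bank 4 receives 237·0.9300^3 and lends 237·0.9300^4 ≈ 177.2883 billion.

₩177 billion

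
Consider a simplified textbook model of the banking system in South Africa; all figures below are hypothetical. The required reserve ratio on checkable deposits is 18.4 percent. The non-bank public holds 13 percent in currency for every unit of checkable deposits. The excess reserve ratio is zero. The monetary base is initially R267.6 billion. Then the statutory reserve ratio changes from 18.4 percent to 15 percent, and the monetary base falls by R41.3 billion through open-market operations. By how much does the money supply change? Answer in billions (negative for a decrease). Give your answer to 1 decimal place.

Before: m₁ = (1 + 0.13) / (0.184 + 0.13) ≈ 3.59873, MB₁ = 267.6, so M₁ = 3.59873 × 267.6 ≈ 963.0201 billion.
After: m₂ = (1 + 0.13) / (0.15 + 0.13) ≈ 4.03571, MB₂ = 267.6 − 41.3 = 226.3, so M₂ = 4.03571 × 226.3 ≈ 913.2812 billion.
ΔM = M₂ − M₁ = 913.2812 − 963.0201 = -49.7389 billion.

-49.7 billion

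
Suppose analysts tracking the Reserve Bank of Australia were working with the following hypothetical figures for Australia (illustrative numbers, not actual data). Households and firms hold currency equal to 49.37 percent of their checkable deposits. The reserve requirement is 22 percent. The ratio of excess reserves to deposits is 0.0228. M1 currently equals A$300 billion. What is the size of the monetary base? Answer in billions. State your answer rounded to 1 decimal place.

A$147.9 billion

The money multiplier is m = (1 + c) / (rr + e + c) = (1 + 0.4937) / (0.22 + 0.0228 + 0.4937) ≈ 2.02811.
MB = M / m = 300 / 2.02811 ≈ 147.921 billion.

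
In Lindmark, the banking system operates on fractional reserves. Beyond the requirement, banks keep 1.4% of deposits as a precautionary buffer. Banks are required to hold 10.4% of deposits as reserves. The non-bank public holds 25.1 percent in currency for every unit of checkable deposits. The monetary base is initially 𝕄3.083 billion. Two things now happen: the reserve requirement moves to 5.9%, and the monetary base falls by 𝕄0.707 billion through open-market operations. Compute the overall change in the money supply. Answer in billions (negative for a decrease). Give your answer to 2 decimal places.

-1.28 billion

Before: m₁ = (1 + 0.251) / (0.104 + 0.014 + 0.251) ≈ 3.3902, MB₁ = 3.083, so M₁ = 3.3902 × 3.083 ≈ 10.452 billion.
After: m₂ = (1 + 0.251) / (0.059 + 0.014 + 0.251) ≈ 3.8611, MB₂ = 3.083 − 0.707 = 2.376, so M₂ = 3.8611 × 2.376 ≈ 9.174 billion.
ΔM = M₂ − M₁ = 9.174 − 10.452 = -1.278 billion.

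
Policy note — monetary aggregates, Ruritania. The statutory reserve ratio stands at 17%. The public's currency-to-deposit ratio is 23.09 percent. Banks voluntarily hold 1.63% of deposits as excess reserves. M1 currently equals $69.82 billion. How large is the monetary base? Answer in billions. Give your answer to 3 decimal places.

$23.665 billion

The money multiplier is m = (1 + c) / (rr + e + c) = (1 + 0.2309) / (0.17 + 0.0163 + 0.2309) ≈ 2.950384.
MB = M / m = 69.82 / 2.950384 ≈ 23.6647 billion.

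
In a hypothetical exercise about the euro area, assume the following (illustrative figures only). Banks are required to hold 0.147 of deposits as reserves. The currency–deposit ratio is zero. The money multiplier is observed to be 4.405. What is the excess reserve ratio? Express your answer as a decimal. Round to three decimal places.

Using m = 4.405. Since m = (1 + c)/(c + rr + e), the denominator satisfies c + rr + e = (1 + c)/m = (1 + 0) / 4.405 ≈ 0.227015.
With c = 0 and rr = 0.147, the excess reserve ratio is 0.227015 − 0 − 0.147 = 0.080015.

0.080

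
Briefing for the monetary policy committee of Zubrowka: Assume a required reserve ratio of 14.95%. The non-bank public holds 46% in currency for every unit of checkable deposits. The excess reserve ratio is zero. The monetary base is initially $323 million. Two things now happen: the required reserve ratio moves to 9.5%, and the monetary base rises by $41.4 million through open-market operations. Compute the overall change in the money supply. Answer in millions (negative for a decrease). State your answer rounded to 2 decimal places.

$184.89 million

Before: m₁ = (1 + 0.46) / (0.1495 + 0.46) ≈ 2.395406, MB₁ = 323, so M₁ = 2.395406 × 323 ≈ 773.7161 million.
After: m₂ = (1 + 0.46) / (0.095 + 0.46) ≈ 2.630631, MB₂ = 323 + 41.4 = 364.4, so M₂ = 2.630631 × 364.4 ≈ 958.6019 million.
ΔM = M₂ − M₁ = 958.6019 − 773.7161 = 184.8858 million.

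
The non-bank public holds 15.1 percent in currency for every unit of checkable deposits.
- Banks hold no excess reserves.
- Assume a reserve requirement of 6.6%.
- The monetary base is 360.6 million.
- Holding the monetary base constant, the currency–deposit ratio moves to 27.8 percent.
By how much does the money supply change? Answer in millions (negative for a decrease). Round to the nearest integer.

Initially m₁ = (1 + 0.151) / (0.066 + 0.151) ≈ 5.3041, so M₁ = 5.3041 × 360.6 ≈ 1912.6585 million.
After the change m₂ = (1 + 0.278) / (0.066 + 0.278) ≈ 3.7151, so M₂ = 3.7151 × 360.6 ≈ 1339.6651 million.
ΔM = M₂ − M₁ = 1339.6651 − 1912.6585 = -572.9934 million.

-573 million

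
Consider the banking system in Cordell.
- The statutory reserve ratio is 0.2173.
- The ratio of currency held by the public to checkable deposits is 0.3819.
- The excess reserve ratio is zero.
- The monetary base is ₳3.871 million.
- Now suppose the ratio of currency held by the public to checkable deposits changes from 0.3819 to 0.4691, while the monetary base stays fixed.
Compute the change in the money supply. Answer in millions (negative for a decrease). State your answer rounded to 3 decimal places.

Initially m₁ = (1 + 0.3819) / (0.2173 + 0.3819) ≈ 2.30624, so M₁ = 2.30624 × 3.871 ≈ 8.9275 million.
After the change m₂ = (1 + 0.4691) / (0.2173 + 0.4691) ≈ 2.14030, so M₂ = 2.14030 × 3.871 ≈ 8.2851 million.
ΔM = M₂ − M₁ = 8.2851 − 8.9275 = -0.6424 million.

-0.642 million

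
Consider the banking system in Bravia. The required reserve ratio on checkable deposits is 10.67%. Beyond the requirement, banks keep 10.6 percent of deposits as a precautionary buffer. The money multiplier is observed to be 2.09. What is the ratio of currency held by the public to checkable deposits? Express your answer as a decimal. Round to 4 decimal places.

Using m = 2.09. From m = (1 + c)/(c + rr + e), rearranging gives 1 + c = m·(c + rr + e), so c·(1 − m) = m·(rr + e) − 1.
Hence c = [m·(rr + e) − 1]/(1 − m) = [2.09 × (0.1067 + 0.106) − 1] / (1 − 2.09) ≈ 0.509594.

0.5096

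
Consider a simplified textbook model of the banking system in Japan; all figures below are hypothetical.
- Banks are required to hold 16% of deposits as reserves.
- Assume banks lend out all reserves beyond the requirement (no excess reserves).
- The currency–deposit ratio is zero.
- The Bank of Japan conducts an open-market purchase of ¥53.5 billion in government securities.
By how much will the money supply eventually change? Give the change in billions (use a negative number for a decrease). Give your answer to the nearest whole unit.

¥334 billion

The simple money multiplier is m = 1/rr = 1/0.16 = 6.25.
An open-market purchase increases the monetary base by 53.5 billion, so ΔM = m × ΔMB = 6.25 × 53.5 = 334.375 billion.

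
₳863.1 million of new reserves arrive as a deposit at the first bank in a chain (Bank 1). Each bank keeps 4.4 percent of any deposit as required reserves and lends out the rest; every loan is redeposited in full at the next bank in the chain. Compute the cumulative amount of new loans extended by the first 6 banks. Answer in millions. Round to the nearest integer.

Bank i lends (1 − rr)^i of the original deposit: Bank 1 lends 863.1·0.9560 = 825.1236, Bank 2 lends 863.1·0.9560² ≈ 788.8182, and so on.
Summing a geometric series: total = 863.1·[0.9560·(1 − 0.9560^6) / (1 − 0.9560)] ≈ 4437.0729 million.

₳4437 million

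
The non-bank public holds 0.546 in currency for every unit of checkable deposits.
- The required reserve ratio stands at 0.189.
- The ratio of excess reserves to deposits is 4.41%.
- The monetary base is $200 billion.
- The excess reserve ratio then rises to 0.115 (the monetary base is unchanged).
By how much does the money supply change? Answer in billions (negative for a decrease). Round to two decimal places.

Initially m₁ = (1 + 0.546) / (0.189 + 0.0441 + 0.546) ≈ 1.984341, so M₁ = 1.984341 × 200 = 396.8682 billion.
After the change m₂ = (1 + 0.546) / (0.189 + 0.115 + 0.546) ≈ 1.818824, so M₂ = 1.818824 × 200 = 363.7648 billion.
ΔM = M₂ − M₁ = 363.7648 − 396.8682 = -33.1034 billion.

-33.10 billion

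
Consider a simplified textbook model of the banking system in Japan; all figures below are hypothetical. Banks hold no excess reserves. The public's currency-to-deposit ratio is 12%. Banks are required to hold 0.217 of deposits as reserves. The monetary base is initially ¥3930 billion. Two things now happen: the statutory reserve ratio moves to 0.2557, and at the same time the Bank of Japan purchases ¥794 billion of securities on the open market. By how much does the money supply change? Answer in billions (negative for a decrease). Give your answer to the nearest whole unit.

Before: m₁ = (1 + 0.12) / (0.217 + 0.12) ≈ 3.32344, MB₁ = 3930, so M₁ = 3.32344 × 3930 = 13061.1192 billion.
After: m₂ = (1 + 0.12) / (0.2557 + 0.12) ≈ 2.98110, MB₂ = 3930 + 794 = 4724, so M₂ = 2.98110 × 4724 = 14082.7164 billion.
ΔM = M₂ − M₁ = 14082.7164 − 13061.1192 = 1021.5972 billion.

¥1022 billion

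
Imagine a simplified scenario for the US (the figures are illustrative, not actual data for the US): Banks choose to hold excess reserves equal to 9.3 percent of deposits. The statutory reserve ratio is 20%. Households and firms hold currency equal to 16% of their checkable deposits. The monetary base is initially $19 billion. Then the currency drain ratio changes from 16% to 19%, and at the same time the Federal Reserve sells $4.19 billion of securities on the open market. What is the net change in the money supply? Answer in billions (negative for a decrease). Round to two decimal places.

Before: m₁ = (1 + 0.16) / (0.2 + 0.093 + 0.16) ≈ 2.56071, MB₁ = 19, so M₁ = 2.56071 × 19 ≈ 48.6535 billion.
After: m₂ = (1 + 0.19) / (0.2 + 0.093 + 0.19) ≈ 2.46377, MB₂ = 19 − 4.19 = 14.81, so M₂ = 2.46377 × 14.81 ≈ 36.4884 billion.
ΔM = M₂ − M₁ = 36.4884 − 48.6535 = -12.1651 billion.

-12.17 billion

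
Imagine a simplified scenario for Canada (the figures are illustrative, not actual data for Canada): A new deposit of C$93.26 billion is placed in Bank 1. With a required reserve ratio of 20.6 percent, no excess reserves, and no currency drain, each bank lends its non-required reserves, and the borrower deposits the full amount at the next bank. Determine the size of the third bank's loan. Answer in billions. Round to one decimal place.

Each bank lends a fraction (1 − rr) = 0.7940 of the deposit it receives, so Bank 3 receives 93.26·0.7940^2 and lends 93.26·0.7940^3 ≈ 46.6828 billion.

C$46.7 billion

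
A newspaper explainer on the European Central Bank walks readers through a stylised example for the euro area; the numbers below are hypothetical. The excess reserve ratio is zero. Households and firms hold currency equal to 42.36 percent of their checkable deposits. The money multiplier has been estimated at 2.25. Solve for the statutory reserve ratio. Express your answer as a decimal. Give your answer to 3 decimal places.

Using m = 2.25. Since m = (1 + c)/(c + rr + e), the denominator satisfies c + rr + e = (1 + c)/m = (1 + 0.4236) / 2.25 ≈ 0.632711.
With c = 0.4236 and e = 0, the statutory reserve ratio is 0.632711 − 0.4236 − 0 = 0.209111.

0.209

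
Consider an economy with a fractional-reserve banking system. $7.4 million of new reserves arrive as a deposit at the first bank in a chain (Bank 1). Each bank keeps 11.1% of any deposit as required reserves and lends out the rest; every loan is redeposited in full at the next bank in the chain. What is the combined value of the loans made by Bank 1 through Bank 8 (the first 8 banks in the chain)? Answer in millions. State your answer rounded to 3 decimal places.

$36.145 million

Bank i lends (1 − rr)^i of the original deposit: Bank 1 lends 7.4·0.8890 = 6.5786, Bank 2 lends 7.4·0.8890² ≈ 5.8484, and so on.
Summing a geometric series: total = 7.4·[0.8890·(1 − 0.8890^8) / (1 − 0.8890)] ≈ 36.1447 million.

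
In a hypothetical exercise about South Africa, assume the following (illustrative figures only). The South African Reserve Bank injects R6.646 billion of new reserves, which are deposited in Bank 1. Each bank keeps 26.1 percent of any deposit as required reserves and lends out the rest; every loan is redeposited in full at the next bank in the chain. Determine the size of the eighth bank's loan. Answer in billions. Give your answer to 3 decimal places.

Each bank lends a fraction (1 − rr) = 0.7390 of the deposit it receives, so Bank 8 receives 6.646·0.7390^7 and lends 6.646·0.7390^8 ≈ 0.5912 billion.

R0.591 billion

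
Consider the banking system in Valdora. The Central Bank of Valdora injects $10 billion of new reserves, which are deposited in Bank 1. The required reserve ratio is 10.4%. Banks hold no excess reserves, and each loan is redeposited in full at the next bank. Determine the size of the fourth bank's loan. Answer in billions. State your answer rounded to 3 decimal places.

$6.445 billion

Each bank lends a fraction (1 − rr) = 0.8960 of the deposit it receives, so Bank 4 receives 10·0.8960^3 and lends 10·0.8960^4 ≈ 6.4451 billion.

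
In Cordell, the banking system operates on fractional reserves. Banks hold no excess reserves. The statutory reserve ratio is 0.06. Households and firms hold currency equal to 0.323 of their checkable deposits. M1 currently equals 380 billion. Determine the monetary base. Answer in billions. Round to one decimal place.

The money multiplier is m = (1 + c) / (rr + c) = (1 + 0.323) / (0.06 + 0.323) ≈ 3.45431.
MB = M / m = 380 / 3.45431 ≈ 110.0075 billion.

110.0 billion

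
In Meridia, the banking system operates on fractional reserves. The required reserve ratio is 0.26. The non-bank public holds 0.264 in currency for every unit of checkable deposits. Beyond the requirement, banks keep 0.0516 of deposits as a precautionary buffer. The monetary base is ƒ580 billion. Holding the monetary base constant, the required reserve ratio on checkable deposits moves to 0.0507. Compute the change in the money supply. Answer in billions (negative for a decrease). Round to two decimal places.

ƒ727.76 billion

Initially m₁ = (1 + 0.264) / (0.26 + 0.0516 + 0.264) ≈ 2.195969, so M₁ = 2.195969 × 580 ≈ 1273.662 billion.
After the change m₂ = (1 + 0.264) / (0.0507 + 0.0516 + 0.264) ≈ 3.450723, so M₂ = 3.450723 × 580 ≈ 2001.4193 billion.
ΔM = M₂ − M₁ = 2001.4193 − 1273.662 = 727.7573 billion.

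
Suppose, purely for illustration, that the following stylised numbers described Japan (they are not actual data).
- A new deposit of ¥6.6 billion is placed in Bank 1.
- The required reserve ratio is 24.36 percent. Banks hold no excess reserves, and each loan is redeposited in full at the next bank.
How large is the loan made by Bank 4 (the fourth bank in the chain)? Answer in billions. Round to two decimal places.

Each bank lends a fraction (1 − rr) = 0.7564 of the deposit it receives, so Bank 4 receives 6.6·0.7564^3 and lends 6.6·0.7564^4 ≈ 2.1605 billion.

¥2.16 billion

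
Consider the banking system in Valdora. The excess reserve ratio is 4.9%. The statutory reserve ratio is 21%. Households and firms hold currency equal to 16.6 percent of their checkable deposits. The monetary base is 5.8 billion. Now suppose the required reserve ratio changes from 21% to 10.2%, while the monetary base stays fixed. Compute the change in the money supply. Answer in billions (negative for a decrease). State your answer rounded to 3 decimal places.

5.421 billion

Initially m₁ = (1 + 0.166) / (0.21 + 0.049 + 0.166) ≈ 2.74353, so M₁ = 2.74353 × 5.8 ≈ 15.9125 billion.
After the change m₂ = (1 + 0.166) / (0.102 + 0.049 + 0.166) ≈ 3.67823, so M₂ = 3.67823 × 5.8 ≈ 21.3337 billion.
ΔM = M₂ − M₁ = 21.3337 − 15.9125 = 5.4212 billion.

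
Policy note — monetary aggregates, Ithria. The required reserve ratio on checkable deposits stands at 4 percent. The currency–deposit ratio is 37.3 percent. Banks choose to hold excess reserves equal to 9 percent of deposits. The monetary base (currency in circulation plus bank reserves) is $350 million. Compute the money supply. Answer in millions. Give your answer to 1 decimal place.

The money multiplier is m = (1 + c) / (rr + e + c) = (1 + 0.373) / (0.04 + 0.09 + 0.373) ≈ 2.72962.
So M = m × MB = 2.72962 × 350 = 955.367 million.

$955.4 million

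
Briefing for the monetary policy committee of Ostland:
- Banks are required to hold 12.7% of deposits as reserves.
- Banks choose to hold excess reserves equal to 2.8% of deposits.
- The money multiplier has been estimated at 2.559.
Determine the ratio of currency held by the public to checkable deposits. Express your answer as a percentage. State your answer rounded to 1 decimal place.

Using m = 2.559. From m = (1 + c)/(c + rr + e), rearranging gives 1 + c = m·(c + rr + e), so c·(1 − m) = m·(rr + e) − 1.
Hence c = [m·(rr + e) − 1]/(1 − m) = [2.559 × (0.127 + 0.028) − 1] / (1 − 2.559) ≈ 0.387014.

38.7%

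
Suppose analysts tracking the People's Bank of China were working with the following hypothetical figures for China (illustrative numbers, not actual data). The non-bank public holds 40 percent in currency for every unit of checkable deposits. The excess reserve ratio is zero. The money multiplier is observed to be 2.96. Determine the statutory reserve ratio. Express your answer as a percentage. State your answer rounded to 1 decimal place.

7.3%

Using m = 2.96. Since m = (1 + c)/(c + rr + e), the denominator satisfies c + rr + e = (1 + c)/m = (1 + 0.4) / 2.96 ≈ 0.472973.
With c = 0.4 and e = 0, the statutory reserve ratio is 0.472973 − 0.4 − 0 = 0.072973.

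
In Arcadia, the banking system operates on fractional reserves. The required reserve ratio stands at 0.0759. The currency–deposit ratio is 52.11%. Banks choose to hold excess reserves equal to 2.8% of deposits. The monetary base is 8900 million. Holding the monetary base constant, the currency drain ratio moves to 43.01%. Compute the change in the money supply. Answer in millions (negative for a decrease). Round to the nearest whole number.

Initially m₁ = (1 + 0.5211) / (0.0759 + 0.028 + 0.5211) = 2.43376, so M₁ = 2.43376 × 8900 = 21660.464 million.
After the change m₂ = (1 + 0.4301) / (0.0759 + 0.028 + 0.4301) ≈ 2.67809, so M₂ = 2.67809 × 8900 = 23835.001 million.
ΔM = M₂ − M₁ = 23835.001 − 21660.464 = 2174.537 million.

2175 million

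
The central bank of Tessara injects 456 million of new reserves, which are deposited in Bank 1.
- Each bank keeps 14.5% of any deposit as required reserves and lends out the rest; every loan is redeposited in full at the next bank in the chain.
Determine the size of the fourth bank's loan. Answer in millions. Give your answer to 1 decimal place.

Each bank lends a fraction (1 − rr) = 0.8550 of the deposit it receives, so Bank 4 receives 456·0.8550^3 and lends 456·0.8550^4 ≈ 243.6853 million.

243.7 million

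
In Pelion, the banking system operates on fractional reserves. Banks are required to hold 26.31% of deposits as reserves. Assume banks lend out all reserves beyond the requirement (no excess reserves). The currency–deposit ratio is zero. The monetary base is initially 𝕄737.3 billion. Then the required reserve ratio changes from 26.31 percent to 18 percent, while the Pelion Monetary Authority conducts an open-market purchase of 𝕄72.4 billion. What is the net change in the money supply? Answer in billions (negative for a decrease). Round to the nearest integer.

Before: m₁ = 1 / (0.2631) ≈ 3.8008, MB₁ = 737.3, so M₁ = 3.8008 × 737.3 ≈ 2802.3298 billion.
After: m₂ = 1 / (0.18) ≈ 5.5556, MB₂ = 737.3 + 72.4 = 809.7, so M₂ = 5.5556 × 809.7 ≈ 4498.3693 billion.
ΔM = M₂ − M₁ = 4498.3693 − 2802.3298 = 1696.0395 billion.

𝕄1696 billion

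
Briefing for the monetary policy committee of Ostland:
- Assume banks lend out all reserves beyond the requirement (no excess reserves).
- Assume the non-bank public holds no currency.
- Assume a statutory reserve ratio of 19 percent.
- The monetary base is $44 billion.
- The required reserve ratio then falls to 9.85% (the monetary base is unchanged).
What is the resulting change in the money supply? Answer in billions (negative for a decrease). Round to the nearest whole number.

Initially m₁ = 1 / (0.19) ≈ 5.2632, so M₁ = 5.2632 × 44 = 231.5808 billion.
After the change m₂ = 1 / (0.0985) ≈ 10.1523, so M₂ = 10.1523 × 44 = 446.7012 billion.
ΔM = M₂ − M₁ = 446.7012 − 231.5808 = 215.1204 billion.

$215 billion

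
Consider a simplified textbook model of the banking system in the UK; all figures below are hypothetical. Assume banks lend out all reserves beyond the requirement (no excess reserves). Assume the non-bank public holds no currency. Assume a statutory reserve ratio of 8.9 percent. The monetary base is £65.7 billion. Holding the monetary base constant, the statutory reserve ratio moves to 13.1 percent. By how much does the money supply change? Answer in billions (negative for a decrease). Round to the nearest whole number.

Initially m₁ = 1 / (0.089) ≈ 11.2360, so M₁ = 11.2360 × 65.7 = 738.2052 billion.
After the change m₂ = 1 / (0.131) ≈ 7.6336, so M₂ = 7.6336 × 65.7 ≈ 501.5275 billion.
ΔM = M₂ − M₁ = 501.5275 − 738.2052 = -236.6777 billion.

-237 billion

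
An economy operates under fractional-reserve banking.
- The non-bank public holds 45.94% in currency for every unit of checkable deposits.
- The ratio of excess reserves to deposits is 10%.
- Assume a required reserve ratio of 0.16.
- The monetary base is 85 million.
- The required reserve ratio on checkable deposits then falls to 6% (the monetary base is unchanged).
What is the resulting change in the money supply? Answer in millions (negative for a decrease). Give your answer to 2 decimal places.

Initially m₁ = (1 + 0.4594) / (0.16 + 0.1 + 0.4594) ≈ 2.02863, so M₁ = 2.02863 × 85 ≈ 172.4336 million.
After the change m₂ = (1 + 0.4594) / (0.06 + 0.1 + 0.4594) ≈ 2.35615, so M₂ = 2.35615 × 85 ≈ 200.2728 million.
ΔM = M₂ − M₁ = 200.2728 − 172.4336 = 27.8392 million.

27.84 million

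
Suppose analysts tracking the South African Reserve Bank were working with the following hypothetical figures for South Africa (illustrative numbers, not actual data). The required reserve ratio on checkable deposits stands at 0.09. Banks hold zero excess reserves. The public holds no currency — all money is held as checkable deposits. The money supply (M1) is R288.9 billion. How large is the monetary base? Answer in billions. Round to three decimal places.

R26.001 billion

With no currency drain and no excess reserves, the money multiplier is m = 1/rr = 1/0.09 ≈ 11.1111111.
The monetary base is MB = M / m = 288.9 / 11.1111111 ≈ 26.001 billion.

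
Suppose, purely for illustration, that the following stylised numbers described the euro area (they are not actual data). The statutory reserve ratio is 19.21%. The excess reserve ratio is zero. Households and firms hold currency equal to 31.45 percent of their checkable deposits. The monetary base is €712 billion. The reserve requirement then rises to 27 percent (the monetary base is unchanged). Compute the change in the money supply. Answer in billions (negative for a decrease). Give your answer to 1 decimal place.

Initially m₁ = (1 + 0.3145) / (0.1921 + 0.3145) ≈ 2.59475, so M₁ = 2.59475 × 712 = 1847.462 billion.
After the change m₂ = (1 + 0.3145) / (0.27 + 0.3145) ≈ 2.24893, so M₂ = 2.24893 × 712 ≈ 1601.2382 billion.
ΔM = M₂ − M₁ = 1601.2382 − 1847.462 = -246.2238 billion.

-246.2 billion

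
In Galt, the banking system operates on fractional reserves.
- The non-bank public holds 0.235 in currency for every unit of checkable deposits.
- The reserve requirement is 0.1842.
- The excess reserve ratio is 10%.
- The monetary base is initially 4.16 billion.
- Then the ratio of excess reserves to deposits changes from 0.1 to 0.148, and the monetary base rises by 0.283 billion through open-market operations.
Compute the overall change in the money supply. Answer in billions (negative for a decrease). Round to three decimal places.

-0.221 billion

Before: m₁ = (1 + 0.235) / (0.1842 + 0.1 + 0.235) ≈ 2.37866, MB₁ = 4.16, so M₁ = 2.37866 × 4.16 ≈ 9.8952 billion.
After: m₂ = (1 + 0.235) / (0.1842 + 0.148 + 0.235) ≈ 2.17736, MB₂ = 4.16 + 0.283 = 4.443, so M₂ = 2.17736 × 4.443 ≈ 9.674 billion.
ΔM = M₂ − M₁ = 9.674 − 9.8952 = -0.2212 billion.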